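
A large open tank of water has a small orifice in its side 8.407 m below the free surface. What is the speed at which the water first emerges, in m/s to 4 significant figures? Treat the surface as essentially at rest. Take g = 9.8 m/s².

12.84 m/s

Torricelli's result v = √(2gh) gives v = √(2·9.8·8.407) = 12.84 m/s.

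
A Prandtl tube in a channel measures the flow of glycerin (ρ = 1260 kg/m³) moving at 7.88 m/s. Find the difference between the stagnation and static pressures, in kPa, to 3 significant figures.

At the stagnation point the flow is brought to rest, so Bernoulli gives P_stag − P_static = ½ρv².
ΔP = ½·1260·7.88² = 39100 Pa.

ΔP = 39.1 kPa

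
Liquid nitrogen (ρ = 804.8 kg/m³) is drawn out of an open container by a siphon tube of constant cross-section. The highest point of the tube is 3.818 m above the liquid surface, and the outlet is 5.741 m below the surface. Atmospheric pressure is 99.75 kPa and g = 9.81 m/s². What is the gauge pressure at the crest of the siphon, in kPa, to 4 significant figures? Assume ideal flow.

P_gauge = -75.47 kPa

Bernoulli surface→outlet gives ½v² = g·h_out, so v = √(2·9.81·5.741) = 10.61 m/s.
The bore is uniform, so the speed at the crest is the same v. Bernoulli surface→crest: P_atm = P_top + ½ρv² + ρg·h_top.
P_top = 99750 − ½·804.8·10.61² − 804.8·9.81·3.818 = 24280 Pa. So P_gauge = P_top − P_atm = -75470 Pa.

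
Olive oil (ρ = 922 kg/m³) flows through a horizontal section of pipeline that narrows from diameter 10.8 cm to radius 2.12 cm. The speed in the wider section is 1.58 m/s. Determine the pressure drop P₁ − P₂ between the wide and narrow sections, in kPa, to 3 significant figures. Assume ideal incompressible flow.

Continuity gives A₁v₁ = A₂v₂, so v₂ = (91.6 cm²)/(14.1 cm²) × 1.58 m/s = 10.3 m/s.
With no height change, Bernoulli's equation is P₁ + ½ρv₁² = P₂ + ½ρv₂².
P₁ − P₂ = ½·922·(10.3² − 1.58²) = ½·922·103 = 47300 Pa.

47.3 kPa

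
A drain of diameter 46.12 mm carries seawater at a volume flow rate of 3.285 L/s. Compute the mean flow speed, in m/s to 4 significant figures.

v ≈ 1.966 m/s

Q = 3.285 L/s = 0.003285 m³/s.
v = Q/A = 0.003285 / 0.001671 = 1.966 m/s.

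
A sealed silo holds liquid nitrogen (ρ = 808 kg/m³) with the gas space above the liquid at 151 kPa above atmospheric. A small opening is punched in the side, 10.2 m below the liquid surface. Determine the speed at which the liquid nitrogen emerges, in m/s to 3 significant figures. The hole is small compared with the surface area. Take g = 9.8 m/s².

Take point 1 at the surface (v₁ ≈ 0) and point 2 at the hole (at atmospheric pressure). Bernoulli: P₁ + ρg h = P_atm + ½ρv₂².
With P₁ − P_atm = 151000 Pa, v₂ = √(2gh + 2ΔP/ρ) = √(2·9.8·10.2 + 2·151000/808) = 24.0 m/s.

v = 24.0 m/s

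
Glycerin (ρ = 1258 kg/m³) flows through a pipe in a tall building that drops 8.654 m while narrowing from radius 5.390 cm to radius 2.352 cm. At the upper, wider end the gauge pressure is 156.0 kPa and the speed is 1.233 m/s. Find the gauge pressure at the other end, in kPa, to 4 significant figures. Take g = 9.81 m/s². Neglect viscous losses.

237.4 kPa

Mass conservation (A₁v₁ = A₂v₂) gives v₂ = 1.233 × 91.27/17.38 = 6.475 m/s.
Bernoulli: P₁ + ½ρv₁² + ρg h₁ = P₂ + ½ρv₂² + ρg h₂, so P₂ = P₁ + ½ρ(v₁² − v₂²) − ρg(h₂ − h₁).
P₂ = 156000 + ½·1258·(1.233² − 6.475²) − 1258·9.81·(−8.654) = 156000 + (-25420) − (-106800) = 237400 Pa.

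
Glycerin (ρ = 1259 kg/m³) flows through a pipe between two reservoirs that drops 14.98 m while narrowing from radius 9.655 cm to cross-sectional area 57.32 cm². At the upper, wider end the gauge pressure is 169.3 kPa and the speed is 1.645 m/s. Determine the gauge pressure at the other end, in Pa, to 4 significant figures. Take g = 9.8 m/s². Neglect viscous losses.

P₂ = 311400 Pa

Continuity gives A₁v₁ = A₂v₂, so v₂ = (292.9 cm²)/(57.32 cm²) × 1.645 m/s = 8.405 m/s.
Bernoulli: P₁ + ½ρv₁² + ρg h₁ = P₂ + ½ρv₂² + ρg h₂, so P₂ = P₁ + ½ρ(v₁² − v₂²) − ρg(h₂ − h₁).
P₂ = 169300 + ½·1259·(1.645² − 8.405²) − 1259·9.8·(−14.98) = 169300 + (-42760) − (-184800) = 311400 Pa.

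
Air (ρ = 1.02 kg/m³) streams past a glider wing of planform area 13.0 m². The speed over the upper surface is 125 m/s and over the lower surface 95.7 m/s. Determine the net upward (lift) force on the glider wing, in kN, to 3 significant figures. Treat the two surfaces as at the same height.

F ≈ 42.9 kN

With equal heights on the two surfaces, Bernoulli gives P_lower − P_upper = ½ρ(v_upper² − v_lower²).
ΔP = ½·1.02·(125² − 95.7²) = 3300 Pa.
Lift = ΔP · A = 3300 × 13.0 = 42900 N.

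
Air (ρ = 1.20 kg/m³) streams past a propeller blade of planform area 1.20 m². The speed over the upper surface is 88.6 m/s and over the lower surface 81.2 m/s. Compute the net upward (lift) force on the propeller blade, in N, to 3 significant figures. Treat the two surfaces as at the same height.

With equal heights on the two surfaces, Bernoulli gives P_lower − P_upper = ½ρ(v_upper² − v_lower²).
ΔP = ½·1.20·(88.6² − 81.2²) = 754 Pa.
Lift = ΔP · A = 754 × 1.20 = 905 N.

F ≈ 905 N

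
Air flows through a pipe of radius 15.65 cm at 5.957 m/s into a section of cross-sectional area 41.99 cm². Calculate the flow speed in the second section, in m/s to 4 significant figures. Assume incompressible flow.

v₂ ≈ 109.2 m/s

Mass conservation (A₁v₁ = A₂v₂) gives v₂ = 5.957 × 769.4/41.99 = 109.2 m/s.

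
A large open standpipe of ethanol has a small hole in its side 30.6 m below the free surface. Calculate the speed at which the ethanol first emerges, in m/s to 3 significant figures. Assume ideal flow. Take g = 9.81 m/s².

With the surface at rest and both surface and jet at atmospheric pressure, Bernoulli gives ρg h = ½ρv², so v = √(2gh) = √(2·9.81·30.6) = 24.5 m/s.

v ≈ 24.5 m/s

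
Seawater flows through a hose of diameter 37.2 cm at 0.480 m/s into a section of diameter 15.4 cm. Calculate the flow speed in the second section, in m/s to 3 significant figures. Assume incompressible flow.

v₂ = 2.80 m/s

Continuity gives A₁v₁ = A₂v₂, so v₂ = (1090 cm²)/(186 cm²) × 0.480 m/s = 2.80 m/s.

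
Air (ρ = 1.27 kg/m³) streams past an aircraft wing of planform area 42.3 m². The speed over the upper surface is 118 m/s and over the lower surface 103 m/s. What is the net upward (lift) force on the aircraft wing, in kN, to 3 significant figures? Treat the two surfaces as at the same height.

89.0 kN

From P + ½ρv² = const at equal height, P_low − P_up = ½ρ(v_up² − v_low²).
ΔP = ½·1.27·(118² − 103²) = 2110 Pa.
Lift = ΔP · A = 2110 × 42.3 = 89000 N.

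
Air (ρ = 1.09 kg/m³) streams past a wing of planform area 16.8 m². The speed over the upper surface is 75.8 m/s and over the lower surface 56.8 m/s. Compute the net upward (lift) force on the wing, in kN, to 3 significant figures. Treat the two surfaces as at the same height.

With equal heights on the two surfaces, Bernoulli gives P_lower − P_upper = ½ρ(v_upper² − v_lower²).
ΔP = ½·1.09·(75.8² − 56.8²) = 1370 Pa.
Lift = ΔP · A = 1370 × 16.8 = 23100 N.

F ≈ 23.1 kN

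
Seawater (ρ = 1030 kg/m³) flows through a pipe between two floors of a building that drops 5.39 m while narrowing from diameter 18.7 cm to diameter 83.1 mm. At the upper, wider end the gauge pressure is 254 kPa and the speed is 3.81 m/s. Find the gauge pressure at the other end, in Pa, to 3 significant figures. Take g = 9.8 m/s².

P₂ = 124000 Pa

The volume flow rate is constant, so v₂ = (A₁/A₂)v₁ = (275/54.2)·3.81 = 19.3 m/s.
Energy conservation along the streamline gives P₂ = P₁ − ½ρ(v₂² − v₁²) − ρg(h₂ − h₁).
P₂ = 254000 + ½·1030·(3.81² − 19.3²) − 1030·9.8·(−5.39) = 254000 + (-184000) − (-54400) = 124000 Pa.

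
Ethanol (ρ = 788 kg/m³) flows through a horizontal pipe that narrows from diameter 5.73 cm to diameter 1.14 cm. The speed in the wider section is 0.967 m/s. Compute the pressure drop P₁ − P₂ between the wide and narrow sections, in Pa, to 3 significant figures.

The volume flow rate is constant, so v₂ = (A₁/A₂)v₁ = (25.8/1.02)·0.967 = 24.4 m/s.
Along the horizontal streamline, P + ½ρv² is constant.
P₁ − P₂ = ½·788·(24.4² − 0.967²) = ½·788·596 = 235000 Pa.

ΔP ≈ 235000 Pa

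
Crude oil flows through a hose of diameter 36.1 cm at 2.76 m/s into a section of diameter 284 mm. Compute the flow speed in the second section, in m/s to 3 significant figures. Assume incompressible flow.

v₂ = 4.46 m/s

The volume flow rate is constant, so v₂ = (A₁/A₂)v₁ = (1020/633)·2.76 = 4.46 m/s.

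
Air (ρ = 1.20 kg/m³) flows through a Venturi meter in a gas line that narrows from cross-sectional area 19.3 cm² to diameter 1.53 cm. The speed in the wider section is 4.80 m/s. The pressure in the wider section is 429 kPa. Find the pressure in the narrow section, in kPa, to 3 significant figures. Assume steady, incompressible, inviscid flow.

Mass conservation (A₁v₁ = A₂v₂) gives v₂ = 4.80 × 19.3/1.84 = 50.4 m/s.
With no height change, Bernoulli's equation is P₁ + ½ρv₁² = P₂ + ½ρv₂².
P₂ = P₁ − ½ρ(v₂² − v₁²) = 429000 − ½·1.20·(50.4² − 4.80²) = 429000 − 1510 = 427000 Pa.

427 kPa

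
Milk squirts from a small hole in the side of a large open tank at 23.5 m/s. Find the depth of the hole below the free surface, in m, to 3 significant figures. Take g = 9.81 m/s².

h ≈ 28.1 m

For a small hole in a large open tank, ½v² = gh, giving h = v²/(2g).
h = 23.5²/(2·9.81) = 552/19.62 = 28.1 m.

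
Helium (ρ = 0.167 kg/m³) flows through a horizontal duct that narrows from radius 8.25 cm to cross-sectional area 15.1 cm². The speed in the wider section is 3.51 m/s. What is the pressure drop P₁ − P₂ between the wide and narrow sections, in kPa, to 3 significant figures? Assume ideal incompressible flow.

ΔP ≈ 0.205 kPa

The volume flow rate is constant, so v₂ = (A₁/A₂)v₁ = (214/15.1)·3.51 = 49.7 m/s.
Bernoulli (h₁ = h₂): P₁ − P₂ = ½ρ(v₂² − v₁²).
P₁ − P₂ = ½·0.167·(49.7² − 3.51²) = ½·0.167·2460 = 205 Pa.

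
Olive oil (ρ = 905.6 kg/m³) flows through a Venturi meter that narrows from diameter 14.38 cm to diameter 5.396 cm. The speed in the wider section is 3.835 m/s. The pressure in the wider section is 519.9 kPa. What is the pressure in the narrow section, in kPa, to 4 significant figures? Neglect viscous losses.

Continuity gives A₁v₁ = A₂v₂, so v₂ = (162.4 cm²)/(22.87 cm²) × 3.835 m/s = 27.24 m/s.
The pipe is horizontal, so Bernoulli reduces to P₁ + ½ρv₁² = P₂ + ½ρv₂².
P₂ = P₁ − ½ρ(v₂² − v₁²) = 519900 − ½·905.6·(27.24² − 3.835²) = 519900 − 329200 = 190700 Pa.

190.7 kPa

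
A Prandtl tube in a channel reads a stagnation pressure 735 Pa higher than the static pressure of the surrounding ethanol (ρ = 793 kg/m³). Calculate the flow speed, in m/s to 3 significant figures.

The dynamic pressure equals the rise in static pressure at the stagnation point: ΔP = ½ρv².
v = √(2ΔP/ρ) = √(2·735/793) = 1.36 m/s.

v ≈ 1.36 m/s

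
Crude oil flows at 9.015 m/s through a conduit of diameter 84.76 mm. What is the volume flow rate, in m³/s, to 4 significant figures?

Q = A·v = 0.005643 m² × 9.015 m/s = 0.05087 m³/s.

Q = 0.05087 m³/s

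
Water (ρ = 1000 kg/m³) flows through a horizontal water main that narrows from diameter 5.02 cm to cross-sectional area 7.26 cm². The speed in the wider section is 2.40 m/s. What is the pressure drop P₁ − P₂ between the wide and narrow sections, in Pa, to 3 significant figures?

Mass conservation (A₁v₁ = A₂v₂) gives v₂ = 2.40 × 19.8/7.26 = 6.54 m/s.
Along the horizontal streamline, P + ½ρv² is constant.
P₁ − P₂ = ½·1000·(6.54² − 2.40²) = ½·1000·37.0 = 18500 Pa.

18500 Pa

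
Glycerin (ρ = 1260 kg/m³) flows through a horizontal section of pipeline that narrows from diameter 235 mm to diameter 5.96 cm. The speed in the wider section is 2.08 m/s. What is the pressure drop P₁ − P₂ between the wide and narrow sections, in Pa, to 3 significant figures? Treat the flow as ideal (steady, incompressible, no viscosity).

656000 Pa

Mass conservation (A₁v₁ = A₂v₂) gives v₂ = 2.08 × 434/27.9 = 32.3 m/s.
Along the horizontal streamline, P + ½ρv² is constant.
P₁ − P₂ = ½·1260·(32.3² − 2.08²) = ½·1260·1040 = 656000 Pa.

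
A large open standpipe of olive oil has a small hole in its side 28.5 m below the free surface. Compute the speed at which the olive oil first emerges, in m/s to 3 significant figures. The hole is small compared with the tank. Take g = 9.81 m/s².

23.6 m/s

With the surface at rest and both surface and jet at atmospheric pressure, Bernoulli gives ρg h = ½ρv², so v = √(2gh) = √(2·9.81·28.5) = 23.6 m/s.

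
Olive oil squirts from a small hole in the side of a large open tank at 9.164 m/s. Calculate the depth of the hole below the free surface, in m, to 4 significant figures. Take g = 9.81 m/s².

Inverting v = √(2gh) gives h = v² / 2g.
h = 9.164²/(2·9.81) = 83.98/19.62 = 4.280 m.

h ≈ 4.280 m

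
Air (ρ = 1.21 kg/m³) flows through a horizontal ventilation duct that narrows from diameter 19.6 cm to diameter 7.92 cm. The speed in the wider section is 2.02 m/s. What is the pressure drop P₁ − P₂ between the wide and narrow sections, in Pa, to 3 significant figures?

ΔP ≈ 90.1 Pa

By continuity, v₂ = v₁·A₁/A₂ = 2.02·(302/49.3) = 12.4 m/s.
The pipe is horizontal, so Bernoulli reduces to P₁ + ½ρv₁² = P₂ + ½ρv₂².
P₁ − P₂ = ½·1.21·(12.4² − 2.02²) = ½·1.21·149 = 90.1 Pa.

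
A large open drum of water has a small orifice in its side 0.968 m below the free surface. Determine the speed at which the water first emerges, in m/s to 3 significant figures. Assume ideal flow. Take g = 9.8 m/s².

4.36 m/s

With the surface at rest and both surface and jet at atmospheric pressure, Bernoulli gives ρg h = ½ρv², so v = √(2gh) = √(2·9.8·0.968) = 4.36 m/s.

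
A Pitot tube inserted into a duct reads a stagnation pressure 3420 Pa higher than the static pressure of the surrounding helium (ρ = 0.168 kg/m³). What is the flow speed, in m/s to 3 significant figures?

At the stagnation point the flow is brought to rest, so Bernoulli gives P_stag − P_static = ½ρv².
v = √(2ΔP/ρ) = √(2·3420/0.168) = 202 m/s.

v = 202 m/s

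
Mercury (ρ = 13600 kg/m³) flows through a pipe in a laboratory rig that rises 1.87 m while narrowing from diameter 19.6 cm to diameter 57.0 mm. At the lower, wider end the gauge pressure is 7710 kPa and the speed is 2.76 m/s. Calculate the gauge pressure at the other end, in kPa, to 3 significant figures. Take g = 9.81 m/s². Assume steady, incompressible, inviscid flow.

P₂ = 270 kPa

Mass conservation (A₁v₁ = A₂v₂) gives v₂ = 2.76 × 302/25.5 = 32.6 m/s.
Applying Bernoulli between the two ends and solving for P₂: P₂ = P₁ + ½ρ(v₁² − v₂²) − ρgΔh.
P₂ = 7710000 + ½·13600·(2.76² − 32.6²) − 13600·9.81·(+1.87) = 7710000 + (-7190000) − (249000) = 270000 Pa.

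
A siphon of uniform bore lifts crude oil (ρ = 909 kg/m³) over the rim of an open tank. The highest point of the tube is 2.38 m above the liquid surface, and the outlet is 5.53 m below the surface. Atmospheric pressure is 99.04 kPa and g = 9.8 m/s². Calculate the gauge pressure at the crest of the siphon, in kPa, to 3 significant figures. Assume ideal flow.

The outlet speed comes from Torricelli: v = √(2g·5.53) = 10.4 m/s.
With constant cross-section the crest speed equals v; applying Bernoulli from the surface up to the crest, P_top = P_atm − ½ρv² − ρg·h_top.
P_top = 99040 − ½·909·10.4² − 909·9.8·2.38 = 28600 Pa. So P_gauge = P_top − P_atm = -70500 Pa.

-70.5 kPa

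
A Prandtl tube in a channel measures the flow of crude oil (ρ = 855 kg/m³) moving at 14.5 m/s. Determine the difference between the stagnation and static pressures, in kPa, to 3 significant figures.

Bernoulli between the free stream and the stagnation point: ½ρv² = P_stag − P_static.
ΔP = ½·855·14.5² = 89900 Pa.

89.9 kPa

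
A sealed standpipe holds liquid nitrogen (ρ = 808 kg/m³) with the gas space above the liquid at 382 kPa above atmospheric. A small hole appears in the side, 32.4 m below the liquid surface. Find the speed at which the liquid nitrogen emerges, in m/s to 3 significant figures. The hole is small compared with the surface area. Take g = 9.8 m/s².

Take point 1 at the surface (v₁ ≈ 0) and point 2 at the hole (at atmospheric pressure). Bernoulli: P₁ + ρg h = P_atm + ½ρv₂².
With P₁ − P_atm = 382000 Pa, v₂ = √(2gh + 2ΔP/ρ) = √(2·9.8·32.4 + 2·382000/808) = 39.8 m/s.

v ≈ 39.8 m/s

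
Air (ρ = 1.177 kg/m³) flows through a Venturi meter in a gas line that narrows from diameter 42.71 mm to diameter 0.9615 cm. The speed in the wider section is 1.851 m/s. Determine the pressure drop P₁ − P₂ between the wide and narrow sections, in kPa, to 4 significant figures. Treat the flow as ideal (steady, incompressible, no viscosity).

ΔP ≈ 0.7830 kPa

By continuity, v₂ = v₁·A₁/A₂ = 1.851·(14.33/0.7261) = 36.52 m/s.
Along the horizontal streamline, P + ½ρv² is constant.
P₁ − P₂ = ½·1.177·(36.52² − 1.851²) = ½·1.177·1331 = 783.0 Pa.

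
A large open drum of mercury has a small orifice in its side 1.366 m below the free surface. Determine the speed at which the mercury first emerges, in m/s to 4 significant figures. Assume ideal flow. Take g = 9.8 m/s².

v = 5.174 m/s

With the surface at rest and both surface and jet at atmospheric pressure, Bernoulli gives ρg h = ½ρv², so v = √(2gh) = √(2·9.8·1.366) = 5.174 m/s.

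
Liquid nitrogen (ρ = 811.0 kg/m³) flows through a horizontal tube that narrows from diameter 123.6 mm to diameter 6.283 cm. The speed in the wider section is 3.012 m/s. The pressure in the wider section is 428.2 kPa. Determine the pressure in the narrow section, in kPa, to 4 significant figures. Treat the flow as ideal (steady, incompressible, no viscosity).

Mass conservation (A₁v₁ = A₂v₂) gives v₂ = 3.012 × 120.0/31.00 = 11.66 m/s.
With no height change, Bernoulli's equation is P₁ + ½ρv₁² = P₂ + ½ρv₂².
P₂ = P₁ − ½ρ(v₂² − v₁²) = 428200 − ½·811.0·(11.66² − 3.012²) = 428200 − 51420 = 376800 Pa.

P₂ ≈ 376.8 kPa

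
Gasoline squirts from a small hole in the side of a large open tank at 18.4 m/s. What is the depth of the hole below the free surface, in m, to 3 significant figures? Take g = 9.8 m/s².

Torricelli: v = √(2gh), so h = v²/(2g).
h = 18.4²/(2·9.8) = 339/19.60 = 17.3 m.

17.3 m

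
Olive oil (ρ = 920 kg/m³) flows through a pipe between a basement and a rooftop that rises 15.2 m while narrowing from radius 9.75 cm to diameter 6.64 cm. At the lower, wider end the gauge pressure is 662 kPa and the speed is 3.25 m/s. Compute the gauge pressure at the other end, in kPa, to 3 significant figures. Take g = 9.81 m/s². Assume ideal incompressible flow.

The volume flow rate is constant, so v₂ = (A₁/A₂)v₁ = (299/34.6)·3.25 = 28.0 m/s.
Applying Bernoulli between the two ends and solving for P₂: P₂ = P₁ + ½ρ(v₁² − v₂²) − ρgΔh.
P₂ = 662000 + ½·920·(3.25² − 28.0²) − 920·9.81·(+15.2) = 662000 + (-357000) − (137000) = 168000 Pa.

168 kPa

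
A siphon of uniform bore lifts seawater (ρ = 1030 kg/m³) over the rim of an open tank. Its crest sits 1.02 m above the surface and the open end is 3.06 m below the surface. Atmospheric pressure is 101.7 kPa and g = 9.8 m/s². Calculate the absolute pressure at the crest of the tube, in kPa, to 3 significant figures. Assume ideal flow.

Bernoulli surface→outlet gives ½v² = g·h_out, so v = √(2·9.8·3.06) = 7.74 m/s.
With constant cross-section the crest speed equals v; applying Bernoulli from the surface up to the crest, P_top = P_atm − ½ρv² − ρg·h_top.
P_top = 101700 − ½·1030·7.74² − 1030·9.8·1.02 = 60500 Pa.

P_top = 60.5 kPa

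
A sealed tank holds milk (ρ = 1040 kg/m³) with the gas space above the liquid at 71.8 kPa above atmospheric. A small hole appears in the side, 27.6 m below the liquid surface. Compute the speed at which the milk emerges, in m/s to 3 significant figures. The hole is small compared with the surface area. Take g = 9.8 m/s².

v ≈ 26.1 m/s

Take point 1 at the surface (v₁ ≈ 0) and point 2 at the hole (at atmospheric pressure). Bernoulli: P₁ + ρg h = P_atm + ½ρv₂².
With P₁ − P_atm = 71800 Pa, v₂ = √(2gh + 2ΔP/ρ) = √(2·9.8·27.6 + 2·71800/1040) = 26.1 m/s.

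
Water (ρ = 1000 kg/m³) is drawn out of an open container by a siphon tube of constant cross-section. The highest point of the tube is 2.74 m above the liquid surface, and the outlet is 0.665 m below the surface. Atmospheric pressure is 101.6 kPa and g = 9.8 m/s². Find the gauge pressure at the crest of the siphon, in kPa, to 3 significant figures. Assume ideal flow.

P_gauge = -33.4 kPa

Bernoulli surface→outlet gives ½v² = g·h_out, so v = √(2·9.8·0.665) = 3.61 m/s.
With constant cross-section the crest speed equals v; applying Bernoulli from the surface up to the crest, P_top = P_atm − ½ρv² − ρg·h_top.
P_top = 101600 − ½·1000·3.61² − 1000·9.8·2.74 = 68200 Pa. So P_gauge = P_top − P_atm = -33400 Pa.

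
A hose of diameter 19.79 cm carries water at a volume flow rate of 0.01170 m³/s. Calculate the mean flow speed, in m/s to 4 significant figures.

Q = 0.01170 m³/s = 0.01170 m³/s.
v = Q/A = 0.01170 / 0.03076 = 0.3804 m/s.

0.3804 m/s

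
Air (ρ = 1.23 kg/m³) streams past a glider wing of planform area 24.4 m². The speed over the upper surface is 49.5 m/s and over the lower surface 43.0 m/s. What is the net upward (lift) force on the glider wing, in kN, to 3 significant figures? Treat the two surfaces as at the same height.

F ≈ 9.02 kN

With equal heights on the two surfaces, Bernoulli gives P_lower − P_upper = ½ρ(v_upper² − v_lower²).
ΔP = ½·1.23·(49.5² − 43.0²) = 370 Pa.
Lift = ΔP · A = 370 × 24.4 = 9020 N.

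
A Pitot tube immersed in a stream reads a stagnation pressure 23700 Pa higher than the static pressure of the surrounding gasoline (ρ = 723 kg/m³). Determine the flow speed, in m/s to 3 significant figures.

8.10 m/s

Bernoulli between the free stream and the stagnation point: ½ρv² = P_stag − P_static.
v = √(2ΔP/ρ) = √(2·23700/723) = 8.10 m/s.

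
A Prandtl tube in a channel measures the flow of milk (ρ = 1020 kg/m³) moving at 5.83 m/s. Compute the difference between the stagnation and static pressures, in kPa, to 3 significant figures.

The dynamic pressure equals the rise in static pressure at the stagnation point: ΔP = ½ρv².
ΔP = ½·1020·5.83² = 17300 Pa.

ΔP ≈ 17.3 kPa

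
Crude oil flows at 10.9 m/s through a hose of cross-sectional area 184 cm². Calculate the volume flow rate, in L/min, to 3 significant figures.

12000 L/min

Q = A·v = 0.0184 m² × 10.9 m/s = 0.201 m³/s.
Converting: 0.201 m³/s × 60000 = 12000 L/min.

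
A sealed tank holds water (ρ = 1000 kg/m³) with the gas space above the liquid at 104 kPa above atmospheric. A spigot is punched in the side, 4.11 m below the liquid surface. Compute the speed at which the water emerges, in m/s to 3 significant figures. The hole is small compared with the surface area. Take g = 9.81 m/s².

v ≈ 17.0 m/s

Take point 1 at the surface (v₁ ≈ 0) and point 2 at the hole (at atmospheric pressure). Bernoulli: P₁ + ρg h = P_atm + ½ρv₂².
With P₁ − P_atm = 104000 Pa, v₂ = √(2gh + 2ΔP/ρ) = √(2·9.81·4.11 + 2·104000/1000) = 17.0 m/s.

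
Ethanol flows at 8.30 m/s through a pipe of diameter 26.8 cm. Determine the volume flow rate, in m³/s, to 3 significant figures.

Q = 0.468 m³/s

Q = A·v = 0.0564 m² × 8.30 m/s = 0.468 m³/s.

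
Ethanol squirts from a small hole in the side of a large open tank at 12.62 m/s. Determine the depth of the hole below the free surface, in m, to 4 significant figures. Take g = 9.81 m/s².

Inverting v = √(2gh) gives h = v² / 2g.
h = 12.62²/(2·9.81) = 159.3/19.62 = 8.117 m.

8.117 m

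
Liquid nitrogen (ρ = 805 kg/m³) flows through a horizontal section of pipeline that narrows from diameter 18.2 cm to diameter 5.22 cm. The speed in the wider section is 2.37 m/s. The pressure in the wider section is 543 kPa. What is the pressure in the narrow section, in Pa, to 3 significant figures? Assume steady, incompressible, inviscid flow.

Mass conservation (A₁v₁ = A₂v₂) gives v₂ = 2.37 × 260/21.4 = 28.8 m/s.
Bernoulli (h₁ = h₂): P₁ − P₂ = ½ρ(v₂² − v₁²).
P₂ = P₁ − ½ρ(v₂² − v₁²) = 543000 − ½·805·(28.8² − 2.37²) = 543000 − 332000 = 211000 Pa.

211000 Pa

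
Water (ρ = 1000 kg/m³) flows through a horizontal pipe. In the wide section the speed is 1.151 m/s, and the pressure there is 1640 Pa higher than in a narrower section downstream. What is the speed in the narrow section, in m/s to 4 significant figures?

v₂ ≈ 2.146 m/s

Along the level pipe P + ½ρv² is conserved, hence v₂² = v₁² + 2(P₁ − P₂)/ρ.
v₂ = √(1.151² + 2·1640/1000) = √(1.325 + 3.280) = 2.146 m/s.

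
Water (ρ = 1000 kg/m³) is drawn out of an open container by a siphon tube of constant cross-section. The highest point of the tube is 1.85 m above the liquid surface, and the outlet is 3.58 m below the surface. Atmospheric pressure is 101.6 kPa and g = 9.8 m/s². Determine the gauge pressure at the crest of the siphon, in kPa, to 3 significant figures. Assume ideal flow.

P_gauge = -53.2 kPa

From the surface to the outlet (both open to atmosphere, surface at rest): v = √(2g·h_out) = √(2·9.8·3.58) = 8.38 m/s.
The bore is uniform, so the speed at the crest is the same v. Bernoulli surface→crest: P_atm = P_top + ½ρv² + ρg·h_top.
P_top = 101600 − ½·1000·8.38² − 1000·9.8·1.85 = 48400 Pa. So P_gauge = P_top − P_atm = -53200 Pa.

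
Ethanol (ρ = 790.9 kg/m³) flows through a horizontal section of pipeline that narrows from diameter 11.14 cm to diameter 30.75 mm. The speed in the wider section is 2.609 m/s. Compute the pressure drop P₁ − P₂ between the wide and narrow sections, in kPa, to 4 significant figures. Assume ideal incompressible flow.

ΔP = 461.0 kPa

By continuity, v₂ = v₁·A₁/A₂ = 2.609·(97.47/7.426) = 34.24 m/s.
The pipe is horizontal, so Bernoulli reduces to P₁ + ½ρv₁² = P₂ + ½ρv₂².
P₁ − P₂ = ½·790.9·(34.24² − 2.609²) = ½·790.9·1166 = 461000 Pa.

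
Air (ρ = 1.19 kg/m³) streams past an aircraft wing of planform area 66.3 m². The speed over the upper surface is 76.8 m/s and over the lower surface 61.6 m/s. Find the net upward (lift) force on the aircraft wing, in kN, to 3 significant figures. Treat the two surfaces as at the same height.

With equal heights on the two surfaces, Bernoulli gives P_lower − P_upper = ½ρ(v_upper² − v_lower²).
ΔP = ½·1.19·(76.8² − 61.6²) = 1250 Pa.
Lift = ΔP · A = 1250 × 66.3 = 83000 N.

83.0 kN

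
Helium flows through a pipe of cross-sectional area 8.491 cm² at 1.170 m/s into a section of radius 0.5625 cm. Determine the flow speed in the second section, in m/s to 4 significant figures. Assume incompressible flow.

v₂ ≈ 9.994 m/s

The volume flow rate is constant, so v₂ = (A₁/A₂)v₁ = (8.491/0.9940)·1.170 = 9.994 m/s.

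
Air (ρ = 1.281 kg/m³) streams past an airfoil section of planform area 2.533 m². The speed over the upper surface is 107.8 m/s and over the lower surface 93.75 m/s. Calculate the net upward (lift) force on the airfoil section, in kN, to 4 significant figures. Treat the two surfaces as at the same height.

The faster flow above has the lower pressure; Bernoulli (same height) gives ΔP = ½ρ(v_up² − v_low²).
ΔP = ½·1.281·(107.8² − 93.75²) = 1814 Pa.
Lift = ΔP · A = 1814 × 2.533 = 4594 N.

F = 4.594 kN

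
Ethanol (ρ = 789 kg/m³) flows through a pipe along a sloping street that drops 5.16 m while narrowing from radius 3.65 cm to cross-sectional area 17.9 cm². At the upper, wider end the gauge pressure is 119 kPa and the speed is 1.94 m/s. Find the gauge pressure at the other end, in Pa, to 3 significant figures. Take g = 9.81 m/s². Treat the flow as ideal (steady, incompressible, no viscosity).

P₂ = 152000 Pa

Mass conservation (A₁v₁ = A₂v₂) gives v₂ = 1.94 × 41.9/17.9 = 4.54 m/s.
Bernoulli: P₁ + ½ρv₁² + ρg h₁ = P₂ + ½ρv₂² + ρg h₂, so P₂ = P₁ + ½ρ(v₁² − v₂²) − ρg(h₂ − h₁).
P₂ = 119000 + ½·789·(1.94² − 4.54²) − 789·9.81·(−5.16) = 119000 + (-6630) − (-39900) = 152000 Pa.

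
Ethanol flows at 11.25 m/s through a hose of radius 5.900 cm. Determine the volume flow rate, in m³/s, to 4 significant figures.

Q = A·v = 0.01094 m² × 11.25 m/s = 0.1230 m³/s.

Q ≈ 0.1230 m³/s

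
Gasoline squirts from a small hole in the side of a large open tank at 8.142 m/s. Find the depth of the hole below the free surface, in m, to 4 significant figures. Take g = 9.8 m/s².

For a small hole in a large open tank, ½v² = gh, giving h = v²/(2g).
h = 8.142²/(2·9.8) = 66.29/19.60 = 3.382 m.

h ≈ 3.382 m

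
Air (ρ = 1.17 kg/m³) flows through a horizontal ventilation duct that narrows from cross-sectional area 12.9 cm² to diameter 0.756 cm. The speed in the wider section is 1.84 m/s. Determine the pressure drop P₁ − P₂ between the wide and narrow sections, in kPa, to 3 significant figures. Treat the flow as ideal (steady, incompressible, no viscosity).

Continuity gives A₁v₁ = A₂v₂, so v₂ = (12.9 cm²)/(0.449 cm²) × 1.84 m/s = 52.9 m/s.
The pipe is horizontal, so Bernoulli reduces to P₁ + ½ρv₁² = P₂ + ½ρv₂².
P₁ − P₂ = ½·1.17·(52.9² − 1.84²) = ½·1.17·2790 = 1630 Pa.

ΔP ≈ 1.63 kPa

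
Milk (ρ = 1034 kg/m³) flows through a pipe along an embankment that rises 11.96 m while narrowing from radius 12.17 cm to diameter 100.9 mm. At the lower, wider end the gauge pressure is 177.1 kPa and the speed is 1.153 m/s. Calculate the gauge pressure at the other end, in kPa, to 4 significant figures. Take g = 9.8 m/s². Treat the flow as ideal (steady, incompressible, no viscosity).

P₂ ≈ 33.32 kPa

The volume flow rate is constant, so v₂ = (A₁/A₂)v₁ = (465.3/79.96)·1.153 = 6.709 m/s.
Applying Bernoulli between the two ends and solving for P₂: P₂ = P₁ + ½ρ(v₁² − v₂²) − ρgΔh.
P₂ = 177100 + ½·1034·(1.153² − 6.709²) − 1034·9.8·(+11.96) = 177100 + (-22590) − (121200) = 33320 Pa.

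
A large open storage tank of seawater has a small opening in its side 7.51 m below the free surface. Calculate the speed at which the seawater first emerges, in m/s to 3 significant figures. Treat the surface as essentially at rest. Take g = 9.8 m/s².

With the surface at rest and both surface and jet at atmospheric pressure, Bernoulli gives ρg h = ½ρv², so v = √(2gh) = √(2·9.8·7.51) = 12.1 m/s.

v ≈ 12.1 m/s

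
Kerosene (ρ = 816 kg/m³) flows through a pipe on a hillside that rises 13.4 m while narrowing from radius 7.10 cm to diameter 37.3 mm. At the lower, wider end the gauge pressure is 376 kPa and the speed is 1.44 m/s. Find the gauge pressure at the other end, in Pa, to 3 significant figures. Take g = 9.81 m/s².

Continuity gives A₁v₁ = A₂v₂, so v₂ = (158 cm²)/(10.9 cm²) × 1.44 m/s = 20.9 m/s.
Energy conservation along the streamline gives P₂ = P₁ − ½ρ(v₂² − v₁²) − ρg(h₂ − h₁).
P₂ = 376000 + ½·816·(1.44² − 20.9²) − 816·9.81·(+13.4) = 376000 + (-177000) − (107000) = 91900 Pa.

P₂ ≈ 91900 Pa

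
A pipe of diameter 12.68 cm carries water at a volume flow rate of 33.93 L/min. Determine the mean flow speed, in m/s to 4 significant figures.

v = 0.04478 m/s

Q = 33.93 L/min = 0.0005655 m³/s.
v = Q/A = 0.0005655 / 0.01263 = 0.04478 m/s.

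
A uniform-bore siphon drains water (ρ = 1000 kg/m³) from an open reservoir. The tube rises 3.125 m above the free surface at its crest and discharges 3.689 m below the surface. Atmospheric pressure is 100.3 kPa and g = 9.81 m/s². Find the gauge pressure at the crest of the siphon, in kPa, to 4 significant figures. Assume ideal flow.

Bernoulli surface→outlet gives ½v² = g·h_out, so v = √(2·9.81·3.689) = 8.508 m/s.
The bore is uniform, so the speed at the crest is the same v. Bernoulli surface→crest: P_atm = P_top + ½ρv² + ρg·h_top.
P_top = 100300 − ½·1000·8.508² − 1000·9.81·3.125 = 33450 Pa. So P_gauge = P_top − P_atm = -66850 Pa.

P_gauge ≈ -66.85 kPa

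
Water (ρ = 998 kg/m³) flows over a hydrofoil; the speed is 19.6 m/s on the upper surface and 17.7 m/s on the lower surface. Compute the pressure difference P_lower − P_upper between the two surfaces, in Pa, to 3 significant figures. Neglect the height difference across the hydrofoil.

Bernoulli (same height): P_lower − P_upper = ½ρ(v_upper² − v_lower²).
ΔP = ½·998·(19.6² − 17.7²) = 35400 Pa.

ΔP = 35400 Pa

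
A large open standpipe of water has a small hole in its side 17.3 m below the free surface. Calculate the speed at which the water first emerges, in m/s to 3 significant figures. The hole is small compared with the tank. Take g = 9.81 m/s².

Torricelli's result v = √(2gh) gives v = √(2·9.81·17.3) = 18.4 m/s.

v ≈ 18.4 m/s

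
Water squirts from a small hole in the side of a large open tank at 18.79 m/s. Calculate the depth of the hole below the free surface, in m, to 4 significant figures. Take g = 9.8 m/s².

For a small hole in a large open tank, ½v² = gh, giving h = v²/(2g).
h = 18.79²/(2·9.8) = 353.1/19.60 = 18.01 m.

h = 18.01 m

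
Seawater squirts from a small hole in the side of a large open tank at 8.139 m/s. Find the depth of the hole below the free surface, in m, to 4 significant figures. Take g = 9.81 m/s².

Torricelli: v = √(2gh), so h = v²/(2g).
h = 8.139²/(2·9.81) = 66.24/19.62 = 3.376 m.

h ≈ 3.376 m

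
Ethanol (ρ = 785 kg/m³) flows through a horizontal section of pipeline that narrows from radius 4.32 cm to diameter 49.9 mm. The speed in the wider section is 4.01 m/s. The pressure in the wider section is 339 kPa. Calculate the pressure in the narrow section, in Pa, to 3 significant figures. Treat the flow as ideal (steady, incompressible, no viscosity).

Mass conservation (A₁v₁ = A₂v₂) gives v₂ = 4.01 × 58.6/19.6 = 12.0 m/s.
With no height change, Bernoulli's equation is P₁ + ½ρv₁² = P₂ + ½ρv₂².
P₂ = P₁ − ½ρ(v₂² − v₁²) = 339000 − ½·785·(12.0² − 4.01²) = 339000 − 50400 = 289000 Pa.

P₂ ≈ 289000 Pa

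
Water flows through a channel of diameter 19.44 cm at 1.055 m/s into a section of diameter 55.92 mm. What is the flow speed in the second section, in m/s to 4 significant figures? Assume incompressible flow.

v₂ ≈ 12.75 m/s

The volume flow rate is constant, so v₂ = (A₁/A₂)v₁ = (296.8/24.56)·1.055 = 12.75 m/s.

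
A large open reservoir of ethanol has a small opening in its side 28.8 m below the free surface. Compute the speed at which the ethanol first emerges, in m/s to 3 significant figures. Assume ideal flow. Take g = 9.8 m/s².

v ≈ 23.8 m/s

With the surface at rest and both surface and jet at atmospheric pressure, Bernoulli gives ρg h = ½ρv², so v = √(2gh) = √(2·9.8·28.8) = 23.8 m/s.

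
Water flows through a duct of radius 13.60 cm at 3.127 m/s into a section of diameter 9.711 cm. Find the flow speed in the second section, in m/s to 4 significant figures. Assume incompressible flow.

v₂ ≈ 24.53 m/s

Mass conservation (A₁v₁ = A₂v₂) gives v₂ = 3.127 × 581.1/74.07 = 24.53 m/s.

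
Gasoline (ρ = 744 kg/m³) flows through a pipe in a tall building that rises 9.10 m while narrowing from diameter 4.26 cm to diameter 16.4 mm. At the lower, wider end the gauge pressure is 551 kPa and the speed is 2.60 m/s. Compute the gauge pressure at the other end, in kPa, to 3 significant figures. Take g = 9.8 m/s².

By continuity, v₂ = v₁·A₁/A₂ = 2.60·(14.3/2.11) = 17.5 m/s.
Bernoulli: P₁ + ½ρv₁² + ρg h₁ = P₂ + ½ρv₂² + ρg h₂, so P₂ = P₁ + ½ρ(v₁² − v₂²) − ρg(h₂ − h₁).
P₂ = 551000 + ½·744·(2.60² − 17.5²) − 744·9.8·(+9.10) = 551000 + (-112000) − (66300) = 373000 Pa.

373 kPa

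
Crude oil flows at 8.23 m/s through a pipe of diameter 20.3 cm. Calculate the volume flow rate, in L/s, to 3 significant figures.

Q ≈ 266 L/s

Q = A·v = 0.0324 m² × 8.23 m/s = 0.266 m³/s.
Converting: 0.266 m³/s × 1000 = 266 L/s.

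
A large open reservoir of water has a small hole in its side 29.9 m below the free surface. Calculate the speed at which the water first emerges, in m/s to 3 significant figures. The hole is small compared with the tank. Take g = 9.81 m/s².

With the surface at rest and both surface and jet at atmospheric pressure, Bernoulli gives ρg h = ½ρv², so v = √(2gh) = √(2·9.81·29.9) = 24.2 m/s.

v ≈ 24.2 m/s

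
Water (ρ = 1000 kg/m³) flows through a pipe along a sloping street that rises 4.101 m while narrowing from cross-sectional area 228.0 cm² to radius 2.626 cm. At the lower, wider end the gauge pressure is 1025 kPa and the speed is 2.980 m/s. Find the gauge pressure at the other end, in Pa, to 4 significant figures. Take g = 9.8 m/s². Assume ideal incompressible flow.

Continuity gives A₁v₁ = A₂v₂, so v₂ = (228.0 cm²)/(21.66 cm²) × 2.980 m/s = 31.36 m/s.
Applying Bernoulli between the two ends and solving for P₂: P₂ = P₁ + ½ρ(v₁² − v₂²) − ρgΔh.
P₂ = 1025000 + ½·1000·(2.980² − 31.36²) − 1000·9.8·(+4.101) = 1025000 + (-487400) − (40190) = 497400 Pa.

P₂ = 497400 Pa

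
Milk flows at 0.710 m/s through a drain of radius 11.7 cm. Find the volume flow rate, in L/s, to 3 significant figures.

Q ≈ 30.5 L/s

Q = A·v = 0.0430 m² × 0.710 m/s = 0.0305 m³/s.
Converting: 0.0305 m³/s × 1000 = 30.5 L/s.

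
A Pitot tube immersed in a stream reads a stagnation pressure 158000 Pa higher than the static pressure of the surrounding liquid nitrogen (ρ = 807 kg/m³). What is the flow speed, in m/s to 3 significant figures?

Bernoulli between the free stream and the stagnation point: ½ρv² = P_stag − P_static.
v = √(2ΔP/ρ) = √(2·158000/807) = 19.8 m/s.

19.8 m/s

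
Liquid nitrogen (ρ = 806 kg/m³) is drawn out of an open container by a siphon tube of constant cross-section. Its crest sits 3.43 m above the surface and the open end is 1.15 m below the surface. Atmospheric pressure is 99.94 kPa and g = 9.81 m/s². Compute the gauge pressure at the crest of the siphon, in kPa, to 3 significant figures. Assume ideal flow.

-36.2 kPa

The outlet speed comes from Torricelli: v = √(2g·1.15) = 4.75 m/s.
Continuity keeps v the same throughout the tube; from surface to crest, P_atm + 0 = P_top + ½ρv² + ρg·h_top.
P_top = 99940 − ½·806·4.75² − 806·9.81·3.43 = 63700 Pa. So P_gauge = P_top − P_atm = -36200 Pa.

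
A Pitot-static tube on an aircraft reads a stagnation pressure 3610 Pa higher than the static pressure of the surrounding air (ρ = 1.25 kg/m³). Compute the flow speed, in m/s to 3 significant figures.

Bernoulli between the free stream and the stagnation point: ½ρv² = P_stag − P_static.
v = √(2ΔP/ρ) = √(2·3610/1.25) = 76.0 m/s.

v = 76.0 m/s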